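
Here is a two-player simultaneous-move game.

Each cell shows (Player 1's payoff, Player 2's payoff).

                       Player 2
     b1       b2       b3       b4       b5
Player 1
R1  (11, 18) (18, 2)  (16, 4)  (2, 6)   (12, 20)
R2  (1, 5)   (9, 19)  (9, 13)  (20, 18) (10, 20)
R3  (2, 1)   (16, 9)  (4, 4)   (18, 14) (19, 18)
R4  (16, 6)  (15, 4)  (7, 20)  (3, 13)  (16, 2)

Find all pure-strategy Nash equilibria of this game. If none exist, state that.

For each player, find the best response to each opponent profile; mutual best responses are the pure NE.
Player 1 against b1: payoffs 11, 1, 2, 16 → best response R4.
Player 1 against b2: payoffs 18, 9, 16, 15 → best response R1.
Player 1 against b3: payoffs 16, 9, 4, 7 → best response R1.
Player 1 against b4: payoffs 2, 20, 18, 3 → best response R2.
Player 1 against b5: payoffs 12, 10, 19, 16 → best response R3.
Player 2 against R1: payoffs 18, 2, 4, 6, 20 → best response b5.
Player 2 against R2: payoffs 5, 19, 13, 18, 20 → best response b5.
Player 2 against R3: payoffs 1, 9, 4, 14, 18 → best response b5.
Player 2 against R4: payoffs 6, 4, 20, 13, 2 → best response b3.
Mutual best responses: (R3, b5).

Pure NE: (R3, b5)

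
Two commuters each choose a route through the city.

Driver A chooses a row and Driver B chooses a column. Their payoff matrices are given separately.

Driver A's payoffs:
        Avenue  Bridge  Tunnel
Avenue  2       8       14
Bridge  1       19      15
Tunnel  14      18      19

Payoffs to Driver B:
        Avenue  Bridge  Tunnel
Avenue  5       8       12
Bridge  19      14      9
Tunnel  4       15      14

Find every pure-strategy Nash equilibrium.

none

(Avenue, Avenue): Driver A can switch to Tunnel (2 → 14). Not NE.
(Avenue, Bridge): Driver A can switch to Bridge (8 → 19). Not NE.
(Avenue, Tunnel): Driver A can switch to Bridge (14 → 15). Not NE.
(Bridge, Avenue): Driver A can switch to Avenue (1 → 2). Not NE.
(Bridge, Bridge): Driver B can switch to Avenue (14 → 19). Not NE.
(Bridge, Tunnel): Driver A can switch to Tunnel (15 → 19). Not NE.
(Tunnel, Avenue): Driver B can switch to Bridge (4 → 15). Not NE.
(Tunnel, Bridge): Driver A can switch to Bridge (18 → 19). Not NE.
(Tunnel, Tunnel): Driver B can switch to Bridge (14 → 15). Not NE.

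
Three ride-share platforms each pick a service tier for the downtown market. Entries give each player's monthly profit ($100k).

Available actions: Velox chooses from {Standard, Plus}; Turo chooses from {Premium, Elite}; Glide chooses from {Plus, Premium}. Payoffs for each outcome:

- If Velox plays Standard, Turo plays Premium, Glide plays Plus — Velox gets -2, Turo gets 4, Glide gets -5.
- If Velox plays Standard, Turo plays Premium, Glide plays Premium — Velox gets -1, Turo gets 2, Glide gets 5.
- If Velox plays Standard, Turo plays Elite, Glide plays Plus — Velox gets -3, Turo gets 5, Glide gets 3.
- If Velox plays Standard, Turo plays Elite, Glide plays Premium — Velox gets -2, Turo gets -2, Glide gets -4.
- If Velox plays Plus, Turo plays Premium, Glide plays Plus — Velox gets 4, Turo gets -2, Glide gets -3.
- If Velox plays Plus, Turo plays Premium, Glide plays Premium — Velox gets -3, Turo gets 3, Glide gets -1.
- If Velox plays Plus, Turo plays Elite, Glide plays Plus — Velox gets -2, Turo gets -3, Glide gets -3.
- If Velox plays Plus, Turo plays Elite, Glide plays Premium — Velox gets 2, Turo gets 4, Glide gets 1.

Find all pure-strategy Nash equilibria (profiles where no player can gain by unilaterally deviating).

For each player, find the best response to each opponent profile; mutual best responses are the pure NE.
Velox against (Premium, Plus): payoffs -2, 4 → best response Plus.
Velox against (Premium, Premium): payoffs -1, -3 → best response Standard.
Velox against (Elite, Plus): payoffs -3, -2 → best response Plus.
Velox against (Elite, Premium): payoffs -2, 2 → best response Plus.
Turo against (Standard, Plus): payoffs 4, 5 → best response Elite.
Turo against (Standard, Premium): payoffs 2, -2 → best response Premium.
Turo against (Plus, Plus): payoffs -2, -3 → best response Premium.
Turo against (Plus, Premium): payoffs 3, 4 → best response Elite.
Glide against (Standard, Premium): payoffs -5, 5 → best response Premium.
Glide against (Standard, Elite): payoffs 3, -4 → best response Plus.
Glide against (Plus, Premium): payoffs -3, -1 → best response Premium.
Glide against (Plus, Elite): payoffs -3, 1 → best response Premium.
Mutual best responses: (Standard, Premium, Premium); (Plus, Elite, Premium).

The pure Nash equilibria are (Standard, Premium, Premium); (Plus, Elite, Premium).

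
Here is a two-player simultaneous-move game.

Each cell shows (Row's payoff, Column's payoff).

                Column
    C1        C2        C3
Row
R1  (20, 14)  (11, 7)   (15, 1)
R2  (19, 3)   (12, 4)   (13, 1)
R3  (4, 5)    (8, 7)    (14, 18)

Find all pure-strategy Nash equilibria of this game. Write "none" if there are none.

For each strategy profile, look for a profitable unilateral deviation.
(R1, C1): Row gets 20, best alternative 19; Column gets 14, best alternative 7. No profitable deviation — NE.
(R1, C2): Row can switch to R2 (11 → 12). Not NE.
(R1, C3): Column can switch to C1 (1 → 14). Not NE.
(R2, C1): Row can switch to R1 (19 → 20). Not NE.
(R2, C2): Row gets 12, best alternative 11; Column gets 4, best alternative 3. No profitable deviation — NE.
(R2, C3): Row can switch to R1 (13 → 15). Not NE.
(R3, C1): Row can switch to R1 (4 → 20). Not NE.
(R3, C2): Row can switch to R1 (8 → 11). Not NE.
(R3, C3): Row can switch to R1 (14 → 15). Not NE.

The pure Nash equilibria are (R1, C1), (R2, C2).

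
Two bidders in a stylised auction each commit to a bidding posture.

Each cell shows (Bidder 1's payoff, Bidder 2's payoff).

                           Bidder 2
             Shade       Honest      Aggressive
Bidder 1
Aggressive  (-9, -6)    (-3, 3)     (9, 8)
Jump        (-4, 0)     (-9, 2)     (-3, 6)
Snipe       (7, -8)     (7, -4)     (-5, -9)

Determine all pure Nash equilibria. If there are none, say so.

The pure Nash equilibria are (Aggressive, Aggressive), (Snipe, Honest).

Bidder 1 against Shade: payoffs -9, -4, 7 → best response Snipe.
Bidder 1 against Honest: payoffs -3, -9, 7 → best response Snipe.
Bidder 1 against Aggressive: payoffs 9, -3, -5 → best response Aggressive.
Bidder 2 against Aggressive: payoffs -6, 3, 8 → best response Aggressive.
Bidder 2 against Jump: payoffs 0, 2, 6 → best response Aggressive.
Bidder 2 against Snipe: payoffs -8, -4, -9 → best response Honest.
Mutual best responses: (Aggressive, Aggressive); (Snipe, Honest).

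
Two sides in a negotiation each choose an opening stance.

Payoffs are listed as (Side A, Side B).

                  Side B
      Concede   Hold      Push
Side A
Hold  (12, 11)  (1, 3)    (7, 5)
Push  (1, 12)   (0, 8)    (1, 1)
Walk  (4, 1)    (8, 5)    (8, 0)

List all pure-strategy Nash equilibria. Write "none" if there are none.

(Hold, Concede); (Walk, Hold)

Side A against Concede: payoffs 12, 1, 4 → best response Hold.
Side A against Hold: payoffs 1, 0, 8 → best response Walk.
Side A against Push: payoffs 7, 1, 8 → best response Walk.
Side B against Hold: payoffs 11, 3, 5 → best response Concede.
Side B against Push: payoffs 12, 8, 1 → best response Concede.
Side B against Walk: payoffs 1, 5, 0 → best response Hold.
Mutual best responses: (Hold, Concede); (Walk, Hold).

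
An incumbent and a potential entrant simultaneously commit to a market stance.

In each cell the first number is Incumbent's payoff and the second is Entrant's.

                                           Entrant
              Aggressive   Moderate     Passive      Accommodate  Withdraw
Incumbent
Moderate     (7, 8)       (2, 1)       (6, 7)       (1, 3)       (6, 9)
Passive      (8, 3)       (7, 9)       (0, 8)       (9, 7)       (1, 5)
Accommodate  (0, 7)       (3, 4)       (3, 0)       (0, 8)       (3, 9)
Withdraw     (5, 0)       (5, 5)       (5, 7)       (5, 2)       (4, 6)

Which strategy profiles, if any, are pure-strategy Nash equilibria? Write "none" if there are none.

For each strategy profile, look for a profitable unilateral deviation.
(Moderate, Aggressive): Incumbent can switch to Passive (7 → 8). Not NE.
(Moderate, Moderate): Incumbent can switch to Passive (2 → 7). Not NE.
(Moderate, Passive): Entrant can switch to Aggressive (7 → 8). Not NE.
(Moderate, Accommodate): Incumbent can switch to Passive (1 → 9). Not NE.
(Moderate, Withdraw): Incumbent gets 6, best alternative 4; Entrant gets 9, best alternative 8. No profitable deviation — NE.
(Passive, Aggressive): Entrant can switch to Moderate (3 → 9). Not NE.
(Passive, Moderate): Incumbent gets 7, best alternative 5; Entrant gets 9, best alternative 8. No profitable deviation — NE.
(Passive, Passive): Incumbent can switch to Moderate (0 → 6). Not NE.
(The remaining 12 profiles each have a profitable deviation by the same check.)

(Moderate, Withdraw) and (Passive, Moderate)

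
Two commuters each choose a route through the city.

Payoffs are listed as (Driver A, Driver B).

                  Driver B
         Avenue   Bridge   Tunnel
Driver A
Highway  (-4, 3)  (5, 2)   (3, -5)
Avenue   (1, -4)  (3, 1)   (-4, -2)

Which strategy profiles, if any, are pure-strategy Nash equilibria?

(Highway, Avenue): Driver A can switch to Avenue (-4 → 1). Not NE.
(Highway, Bridge): Driver B can switch to Avenue (2 → 3). Not NE.
(Highway, Tunnel): Driver B can switch to Avenue (-5 → 3). Not NE.
(Avenue, Avenue): Driver B can switch to Bridge (-4 → 1). Not NE.
(Avenue, Bridge): Driver A can switch to Highway (3 → 5). Not NE.
(Avenue, Tunnel): Driver A can switch to Highway (-4 → 3). Not NE.

There is no pure-strategy Nash equilibrium.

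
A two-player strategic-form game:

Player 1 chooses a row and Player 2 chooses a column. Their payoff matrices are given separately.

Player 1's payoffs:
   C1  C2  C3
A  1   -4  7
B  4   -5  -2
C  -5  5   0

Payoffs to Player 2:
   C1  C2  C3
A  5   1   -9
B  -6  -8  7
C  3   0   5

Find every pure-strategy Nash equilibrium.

Player 1 against C1: payoffs 1, 4, -5 → best response B.
Player 1 against C2: payoffs -4, -5, 5 → best response C.
Player 1 against C3: payoffs 7, -2, 0 → best response A.
Player 2 against A: payoffs 5, 1, -9 → best response C1.
Player 2 against B: payoffs -6, -8, 7 → best response C3.
Player 2 against C: payoffs 3, 0, 5 → best response C3.
No profile is a mutual best response for all players.

There is no pure-strategy Nash equilibrium.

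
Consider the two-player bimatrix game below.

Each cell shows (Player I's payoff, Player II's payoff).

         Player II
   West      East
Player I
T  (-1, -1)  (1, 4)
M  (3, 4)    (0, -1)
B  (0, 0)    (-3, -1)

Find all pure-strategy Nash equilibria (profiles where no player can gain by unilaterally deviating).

(T, West): Player I can switch to M (-1 → 3). Not NE.
(T, East): Player I gets 1, best alternative 0; Player II gets 4, best alternative -1. No profitable deviation — NE.
(M, West): Player I gets 3, best alternative 0; Player II gets 4, best alternative -1. No profitable deviation — NE.
(M, East): Player I can switch to T (0 → 1). Not NE.
(B, West): Player I can switch to M (0 → 3). Not NE.
(B, East): Player I can switch to T (-3 → 1). Not NE.

Pure-strategy Nash equilibria: (T, East); (M, West)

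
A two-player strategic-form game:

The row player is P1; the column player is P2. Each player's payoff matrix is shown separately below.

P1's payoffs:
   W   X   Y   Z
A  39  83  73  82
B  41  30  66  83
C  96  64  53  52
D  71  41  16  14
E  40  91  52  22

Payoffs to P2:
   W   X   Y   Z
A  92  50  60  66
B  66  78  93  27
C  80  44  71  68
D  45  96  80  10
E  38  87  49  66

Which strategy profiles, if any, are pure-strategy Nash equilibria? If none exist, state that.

(C, W); (E, X)

For each player, find the best response to each opponent profile; mutual best responses are the pure NE.
P1 against W: payoffs 39, 41, 96, 71, 40 → best response C.
P1 against X: payoffs 83, 30, 64, 41, 91 → best response E.
P1 against Y: payoffs 73, 66, 53, 16, 52 → best response A.
P1 against Z: payoffs 82, 83, 52, 14, 22 → best response B.
P2 against A: payoffs 92, 50, 60, 66 → best response W.
P2 against B: payoffs 66, 78, 93, 27 → best response Y.
P2 against C: payoffs 80, 44, 71, 68 → best response W.
P2 against D: payoffs 45, 96, 80, 10 → best response X.
P2 against E: payoffs 38, 87, 49, 66 → best response X.
Mutual best responses: (C, W); (E, X).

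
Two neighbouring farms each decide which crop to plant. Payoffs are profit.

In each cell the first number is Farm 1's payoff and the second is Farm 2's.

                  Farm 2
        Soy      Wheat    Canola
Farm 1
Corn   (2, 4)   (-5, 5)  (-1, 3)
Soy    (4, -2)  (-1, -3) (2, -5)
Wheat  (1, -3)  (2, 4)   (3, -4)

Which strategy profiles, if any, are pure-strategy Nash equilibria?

(Corn, Soy): Farm 1 can switch to Soy (2 → 4). Not NE.
(Corn, Wheat): Farm 1 can switch to Soy (-5 → -1). Not NE.
(Corn, Canola): Farm 1 can switch to Soy (-1 → 2). Not NE.
(Soy, Soy): Farm 1 gets 4, best alternative 2; Farm 2 gets -2, best alternative -3. No profitable deviation — NE.
(Soy, Wheat): Farm 1 can switch to Wheat (-1 → 2). Not NE.
(Soy, Canola): Farm 1 can switch to Wheat (2 → 3). Not NE.
(Wheat, Soy): Farm 1 can switch to Corn (1 → 2). Not NE.
(Wheat, Wheat): Farm 1 gets 2, best alternative -1; Farm 2 gets 4, best alternative -3. No profitable deviation — NE.
(Wheat, Canola): Farm 2 can switch to Soy (-4 → -3). Not NE.

The pure Nash equilibria are (Soy, Soy), (Wheat, Wheat).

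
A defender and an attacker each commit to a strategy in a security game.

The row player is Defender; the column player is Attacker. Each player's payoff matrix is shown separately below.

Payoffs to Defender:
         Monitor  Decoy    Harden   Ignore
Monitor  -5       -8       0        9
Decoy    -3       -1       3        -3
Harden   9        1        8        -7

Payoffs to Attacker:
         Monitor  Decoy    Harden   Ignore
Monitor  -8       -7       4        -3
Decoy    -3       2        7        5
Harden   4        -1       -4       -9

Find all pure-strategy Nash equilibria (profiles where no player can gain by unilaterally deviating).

(Monitor, Monitor): Defender can switch to Decoy (-5 → -3). Not NE.
(Monitor, Decoy): Defender can switch to Decoy (-8 → -1). Not NE.
(Monitor, Harden): Defender can switch to Decoy (0 → 3). Not NE.
(Monitor, Ignore): Attacker can switch to Harden (-3 → 4). Not NE.
(Decoy, Monitor): Defender can switch to Harden (-3 → 9). Not NE.
(Decoy, Decoy): Defender can switch to Harden (-1 → 1). Not NE.
(Decoy, Harden): Defender can switch to Harden (3 → 8). Not NE.
(Decoy, Ignore): Defender can switch to Monitor (-3 → 9). Not NE.
(Harden, Monitor): Defender gets 9, best alternative -3; Attacker gets 4, best alternative -1. No profitable deviation — NE.
(The remaining 3 profiles each have a profitable deviation by the same check.)

(Harden, Monitor)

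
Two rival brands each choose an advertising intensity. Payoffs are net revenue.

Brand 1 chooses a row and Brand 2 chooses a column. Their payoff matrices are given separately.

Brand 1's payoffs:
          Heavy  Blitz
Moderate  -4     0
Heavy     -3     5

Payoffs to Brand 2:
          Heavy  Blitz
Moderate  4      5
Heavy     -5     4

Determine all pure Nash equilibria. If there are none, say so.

Brand 1 against Heavy: payoffs -4, -3 → best response Heavy.
Brand 1 against Blitz: payoffs 0, 5 → best response Heavy.
Brand 2 against Moderate: payoffs 4, 5 → best response Blitz.
Brand 2 against Heavy: payoffs -5, 4 → best response Blitz.
Mutual best responses: (Heavy, Blitz).

Pure NE: (Heavy, Blitz)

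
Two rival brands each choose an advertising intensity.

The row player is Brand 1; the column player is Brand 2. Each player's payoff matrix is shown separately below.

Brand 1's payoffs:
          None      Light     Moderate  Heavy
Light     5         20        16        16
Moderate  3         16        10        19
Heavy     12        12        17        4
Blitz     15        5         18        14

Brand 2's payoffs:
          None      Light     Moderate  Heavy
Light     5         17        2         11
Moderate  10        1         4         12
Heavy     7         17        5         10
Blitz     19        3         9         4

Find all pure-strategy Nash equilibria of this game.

Pure-strategy Nash equilibria: (Light, Light), (Moderate, Heavy), (Blitz, None)

(Light, None): Brand 1 can switch to Heavy (5 → 12). Not NE.
(Light, Light): Brand 1 gets 20, best alternative 16; Brand 2 gets 17, best alternative 11. No profitable deviation — NE.
(Light, Moderate): Brand 1 can switch to Heavy (16 → 17). Not NE.
(Light, Heavy): Brand 1 can switch to Moderate (16 → 19). Not NE.
(Moderate, None): Brand 1 can switch to Light (3 → 5). Not NE.
(Moderate, Light): Brand 1 can switch to Light (16 → 20). Not NE.
(Moderate, Moderate): Brand 1 can switch to Light (10 → 16). Not NE.
(Moderate, Heavy): Brand 1 gets 19, best alternative 16; Brand 2 gets 12, best alternative 10. No profitable deviation — NE.
(Heavy, None): Brand 1 can switch to Blitz (12 → 15). Not NE.
(Heavy, Light): Brand 1 can switch to Light (12 → 20). Not NE.
(Blitz, None): Brand 1 gets 15, best alternative 12; Brand 2 gets 19, best alternative 9. No profitable deviation — NE.
(The remaining 5 profiles each have a profitable deviation by the same check.)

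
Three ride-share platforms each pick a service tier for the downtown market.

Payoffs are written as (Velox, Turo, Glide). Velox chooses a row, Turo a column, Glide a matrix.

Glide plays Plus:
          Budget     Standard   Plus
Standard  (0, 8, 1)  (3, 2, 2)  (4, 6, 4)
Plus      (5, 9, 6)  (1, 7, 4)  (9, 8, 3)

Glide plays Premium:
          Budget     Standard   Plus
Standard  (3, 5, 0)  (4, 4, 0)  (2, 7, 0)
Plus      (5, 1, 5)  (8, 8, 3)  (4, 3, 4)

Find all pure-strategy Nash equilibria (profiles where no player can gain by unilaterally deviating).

For each strategy profile, look for a profitable unilateral deviation.
(Standard, Budget, Plus): Velox can switch to Plus (0 → 5). Not NE.
(Standard, Budget, Premium): Velox can switch to Plus (3 → 5). Not NE.
(Standard, Standard, Plus): Turo can switch to Budget (2 → 8). Not NE.
(Standard, Standard, Premium): Velox can switch to Plus (4 → 8). Not NE.
(Standard, Plus, Plus): Velox can switch to Plus (4 → 9). Not NE.
(Standard, Plus, Premium): Velox can switch to Plus (2 → 4). Not NE.
(Plus, Budget, Plus): Velox gets 5, best alternative 0; Turo gets 9, best alternative 8; Glide gets 6, best alternative 5. No profitable deviation — NE.
(Plus, Budget, Premium): Turo can switch to Standard (1 → 8). Not NE.
(Plus, Standard, Plus): Velox can switch to Standard (1 → 3). Not NE.
(The remaining 3 profiles each have a profitable deviation by the same check.)

Pure NE: (Plus, Budget, Plus)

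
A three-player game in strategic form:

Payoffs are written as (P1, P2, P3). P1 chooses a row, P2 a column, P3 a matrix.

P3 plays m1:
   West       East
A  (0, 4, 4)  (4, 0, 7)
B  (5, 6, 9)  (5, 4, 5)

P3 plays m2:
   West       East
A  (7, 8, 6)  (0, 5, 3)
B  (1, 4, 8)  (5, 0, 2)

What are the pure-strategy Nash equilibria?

(A, West, m2); (B, West, m1)

For each strategy profile, look for a profitable unilateral deviation.
(A, West, m1): P1 can switch to B (0 → 5). Not NE.
(A, West, m2): P1 gets 7, best alternative 1; P2 gets 8, best alternative 5; P3 gets 6, best alternative 4. No profitable deviation — NE.
(A, East, m1): P1 can switch to B (4 → 5). Not NE.
(A, East, m2): P1 can switch to B (0 → 5). Not NE.
(B, West, m1): P1 gets 5, best alternative 0; P2 gets 6, best alternative 4; P3 gets 9, best alternative 8. No profitable deviation — NE.
(B, West, m2): P1 can switch to A (1 → 7). Not NE.
(B, East, m1): P2 can switch to West (4 → 6). Not NE.
(B, East, m2): P2 can switch to West (0 → 4). Not NE.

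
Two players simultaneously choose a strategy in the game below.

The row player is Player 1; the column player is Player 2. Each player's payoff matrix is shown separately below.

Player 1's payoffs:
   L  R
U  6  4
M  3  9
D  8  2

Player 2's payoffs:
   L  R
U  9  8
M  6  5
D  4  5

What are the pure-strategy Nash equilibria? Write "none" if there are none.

This game has no pure Nash equilibrium.

Player 1 against L: payoffs 6, 3, 8 → best response D.
Player 1 against R: payoffs 4, 9, 2 → best response M.
Player 2 against U: payoffs 9, 8 → best response L.
Player 2 against M: payoffs 6, 5 → best response L.
Player 2 against D: payoffs 4, 5 → best response R.
No profile is a mutual best response for all players.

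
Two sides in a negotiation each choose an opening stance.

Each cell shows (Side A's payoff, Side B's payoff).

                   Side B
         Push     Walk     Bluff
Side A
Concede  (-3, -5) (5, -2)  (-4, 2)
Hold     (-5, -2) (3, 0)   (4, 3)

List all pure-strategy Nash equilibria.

The unique pure-strategy Nash equilibrium is (Hold, Bluff).

For each player, find the best response to each opponent profile; mutual best responses are the pure NE.
Side A against Push: payoffs -3, -5 → best response Concede.
Side A against Walk: payoffs 5, 3 → best response Concede.
Side A against Bluff: payoffs -4, 4 → best response Hold.
Side B against Concede: payoffs -5, -2, 2 → best response Bluff.
Side B against Hold: payoffs -2, 0, 3 → best response Bluff.
Mutual best responses: (Hold, Bluff).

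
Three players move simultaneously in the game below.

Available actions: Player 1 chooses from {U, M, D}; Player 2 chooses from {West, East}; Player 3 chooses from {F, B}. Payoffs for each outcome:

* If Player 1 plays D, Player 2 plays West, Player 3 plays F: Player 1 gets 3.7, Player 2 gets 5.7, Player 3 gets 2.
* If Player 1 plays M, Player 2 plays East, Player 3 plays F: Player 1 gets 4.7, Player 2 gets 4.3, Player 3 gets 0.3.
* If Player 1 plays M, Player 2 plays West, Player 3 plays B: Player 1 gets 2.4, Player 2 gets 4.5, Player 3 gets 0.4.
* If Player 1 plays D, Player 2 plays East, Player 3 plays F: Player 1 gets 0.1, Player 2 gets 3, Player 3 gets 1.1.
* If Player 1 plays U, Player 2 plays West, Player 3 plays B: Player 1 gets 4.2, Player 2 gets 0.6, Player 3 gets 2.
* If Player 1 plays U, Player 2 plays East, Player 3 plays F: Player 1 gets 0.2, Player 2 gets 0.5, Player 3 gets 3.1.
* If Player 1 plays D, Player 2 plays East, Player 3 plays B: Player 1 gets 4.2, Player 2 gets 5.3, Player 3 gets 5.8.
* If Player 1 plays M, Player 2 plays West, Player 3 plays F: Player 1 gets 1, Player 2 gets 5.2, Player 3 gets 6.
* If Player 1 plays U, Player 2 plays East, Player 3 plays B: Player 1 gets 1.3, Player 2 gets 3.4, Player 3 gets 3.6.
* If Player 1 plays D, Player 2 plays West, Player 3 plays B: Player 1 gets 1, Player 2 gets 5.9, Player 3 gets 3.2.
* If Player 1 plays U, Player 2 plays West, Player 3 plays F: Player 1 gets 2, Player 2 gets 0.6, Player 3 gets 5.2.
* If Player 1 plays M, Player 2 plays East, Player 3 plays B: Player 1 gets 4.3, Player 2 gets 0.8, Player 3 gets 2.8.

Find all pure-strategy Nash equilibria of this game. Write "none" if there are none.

Check each profile: it is a Nash equilibrium iff no player can strictly gain by switching unilaterally.
(U, West, F): Player 1 can switch to D (2 → 3.7). Not NE.
(U, West, B): Player 2 can switch to East (0.6 → 3.4). Not NE.
(U, East, F): Player 1 can switch to M (0.2 → 4.7). Not NE.
(U, East, B): Player 1 can switch to M (1.3 → 4.3). Not NE.
(M, West, F): Player 1 can switch to U (1 → 2). Not NE.
(M, West, B): Player 1 can switch to U (2.4 → 4.2). Not NE.
(M, East, F): Player 2 can switch to West (4.3 → 5.2). Not NE.
(M, East, B): Player 2 can switch to West (0.8 → 4.5). Not NE.
(D, West, F): Player 3 can switch to B (2 → 3.2). Not NE.
(D, West, B): Player 1 can switch to U (1 → 4.2). Not NE.
(The remaining 2 profiles each have a profitable deviation by the same check.)

none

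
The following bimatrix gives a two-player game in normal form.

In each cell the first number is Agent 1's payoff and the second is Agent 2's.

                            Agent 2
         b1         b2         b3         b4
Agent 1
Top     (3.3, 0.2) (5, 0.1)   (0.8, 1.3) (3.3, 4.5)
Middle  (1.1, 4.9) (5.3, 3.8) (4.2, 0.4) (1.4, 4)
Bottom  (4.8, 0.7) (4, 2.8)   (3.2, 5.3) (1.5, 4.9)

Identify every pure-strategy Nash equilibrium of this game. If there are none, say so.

(Top, b4)

For each player, find the best response to each opponent profile; mutual best responses are the pure NE.
Agent 1 against b1: payoffs 3.3, 1.1, 4.8 → best response Bottom.
Agent 1 against b2: payoffs 5, 5.3, 4 → best response Middle.
Agent 1 against b3: payoffs 0.8, 4.2, 3.2 → best response Middle.
Agent 1 against b4: payoffs 3.3, 1.4, 1.5 → best response Top.
Agent 2 against Top: payoffs 0.2, 0.1, 1.3, 4.5 → best response b4.
Agent 2 against Middle: payoffs 4.9, 3.8, 0.4, 4 → best response b1.
Agent 2 against Bottom: payoffs 0.7, 2.8, 5.3, 4.9 → best response b3.
Mutual best responses: (Top, b4).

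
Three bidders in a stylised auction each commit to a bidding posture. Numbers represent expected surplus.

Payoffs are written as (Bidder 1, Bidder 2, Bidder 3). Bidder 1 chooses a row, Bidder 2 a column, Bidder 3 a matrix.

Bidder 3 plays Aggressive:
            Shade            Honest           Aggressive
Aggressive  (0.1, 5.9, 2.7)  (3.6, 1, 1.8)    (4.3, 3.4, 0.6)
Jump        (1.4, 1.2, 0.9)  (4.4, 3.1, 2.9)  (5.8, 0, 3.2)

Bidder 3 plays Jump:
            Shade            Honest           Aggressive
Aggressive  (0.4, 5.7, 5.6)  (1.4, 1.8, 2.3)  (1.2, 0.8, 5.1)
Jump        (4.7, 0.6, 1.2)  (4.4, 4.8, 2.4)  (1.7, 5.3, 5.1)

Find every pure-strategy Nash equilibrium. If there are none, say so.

The pure Nash equilibria are (Jump, Honest, Aggressive), (Jump, Aggressive, Jump).

Mark each player's best response to every combination of opponents' strategies; a profile where every player is best-responding is a pure Nash equilibrium.
Bidder 1 against (Shade, Aggressive): payoffs 0.1, 1.4 → best response Jump.
Bidder 1 against (Shade, Jump): payoffs 0.4, 4.7 → best response Jump.
Bidder 1 against (Honest, Aggressive): payoffs 3.6, 4.4 → best response Jump.
Bidder 1 against (Honest, Jump): payoffs 1.4, 4.4 → best response Jump.
Bidder 1 against (Aggressive, Aggressive): payoffs 4.3, 5.8 → best response Jump.
Bidder 1 against (Aggressive, Jump): payoffs 1.2, 1.7 → best response Jump.
Bidder 2 against (Aggressive, Aggressive): payoffs 5.9, 1, 3.4 → best response Shade.
Bidder 2 against (Aggressive, Jump): payoffs 5.7, 1.8, 0.8 → best response Shade.
Bidder 2 against (Jump, Aggressive): payoffs 1.2, 3.1, 0 → best response Honest.
Bidder 2 against (Jump, Jump): payoffs 0.6, 4.8, 5.3 → best response Aggressive.
Bidder 3 against (Aggressive, Shade): payoffs 2.7, 5.6 → best response Jump.
Bidder 3 against (Aggressive, Honest): payoffs 1.8, 2.3 → best response Jump.
Bidder 3 against (Aggressive, Aggressive): payoffs 0.6, 5.1 → best response Jump.
Bidder 3 against (Jump, Shade): payoffs 0.9, 1.2 → best response Jump.
Bidder 3 against (Jump, Honest): payoffs 2.9, 2.4 → best response Aggressive.
Bidder 3 against (Jump, Aggressive): payoffs 3.2, 5.1 → best response Jump.
Mutual best responses: (Jump, Honest, Aggressive); (Jump, Aggressive, Jump).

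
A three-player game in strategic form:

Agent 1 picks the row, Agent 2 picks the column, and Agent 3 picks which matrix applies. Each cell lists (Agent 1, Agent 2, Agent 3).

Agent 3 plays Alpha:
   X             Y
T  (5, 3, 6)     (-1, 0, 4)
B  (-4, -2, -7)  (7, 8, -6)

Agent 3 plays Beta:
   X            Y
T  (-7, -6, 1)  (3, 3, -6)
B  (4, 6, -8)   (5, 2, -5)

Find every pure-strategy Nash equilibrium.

Pure NE: (T, X, Alpha)

Agent 1 against (X, Alpha): payoffs 5, -4 → best response T.
Agent 1 against (X, Beta): payoffs -7, 4 → best response B.
Agent 1 against (Y, Alpha): payoffs -1, 7 → best response B.
Agent 1 against (Y, Beta): payoffs 3, 5 → best response B.
Agent 2 against (T, Alpha): payoffs 3, 0 → best response X.
Agent 2 against (T, Beta): payoffs -6, 3 → best response Y.
Agent 2 against (B, Alpha): payoffs -2, 8 → best response Y.
Agent 2 against (B, Beta): payoffs 6, 2 → best response X.
Agent 3 against (T, X): payoffs 6, 1 → best response Alpha.
Agent 3 against (T, Y): payoffs 4, -6 → best response Alpha.
Agent 3 against (B, X): payoffs -7, -8 → best response Alpha.
Agent 3 against (B, Y): payoffs -6, -5 → best response Beta.
Mutual best responses: (T, X, Alpha).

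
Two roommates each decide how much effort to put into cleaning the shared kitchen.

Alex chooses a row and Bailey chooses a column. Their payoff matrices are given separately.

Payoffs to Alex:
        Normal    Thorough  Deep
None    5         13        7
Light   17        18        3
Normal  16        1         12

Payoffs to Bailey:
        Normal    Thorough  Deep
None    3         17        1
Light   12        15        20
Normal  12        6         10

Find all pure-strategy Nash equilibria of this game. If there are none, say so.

(None, Normal): Alex can switch to Light (5 → 17). Not NE.
(None, Thorough): Alex can switch to Light (13 → 18). Not NE.
(None, Deep): Alex can switch to Normal (7 → 12). Not NE.
(Light, Normal): Bailey can switch to Thorough (12 → 15). Not NE.
(Light, Thorough): Bailey can switch to Deep (15 → 20). Not NE.
(Light, Deep): Alex can switch to None (3 → 7). Not NE.
(Normal, Normal): Alex can switch to Light (16 → 17). Not NE.
(Normal, Thorough): Alex can switch to None (1 → 13). Not NE.
(Normal, Deep): Bailey can switch to Normal (10 → 12). Not NE.

No pure-strategy Nash equilibrium.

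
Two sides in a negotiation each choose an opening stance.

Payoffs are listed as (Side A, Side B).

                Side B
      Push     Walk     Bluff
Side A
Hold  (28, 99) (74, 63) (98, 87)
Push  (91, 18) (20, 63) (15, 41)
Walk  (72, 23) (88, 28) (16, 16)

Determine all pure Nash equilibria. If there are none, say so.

Pure NE: (Walk, Walk)

For each strategy profile, look for a profitable unilateral deviation.
(Hold, Push): Side A can switch to Push (28 → 91). Not NE.
(Hold, Walk): Side A can switch to Walk (74 → 88). Not NE.
(Hold, Bluff): Side B can switch to Push (87 → 99). Not NE.
(Push, Push): Side B can switch to Walk (18 → 63). Not NE.
(Push, Walk): Side A can switch to Hold (20 → 74). Not NE.
(Push, Bluff): Side A can switch to Hold (15 → 98). Not NE.
(Walk, Push): Side A can switch to Push (72 → 91). Not NE.
(Walk, Walk): Side A gets 88, best alternative 74; Side B gets 28, best alternative 23. No profitable deviation — NE.
(Walk, Bluff): Side A can switch to Hold (16 → 98). Not NE.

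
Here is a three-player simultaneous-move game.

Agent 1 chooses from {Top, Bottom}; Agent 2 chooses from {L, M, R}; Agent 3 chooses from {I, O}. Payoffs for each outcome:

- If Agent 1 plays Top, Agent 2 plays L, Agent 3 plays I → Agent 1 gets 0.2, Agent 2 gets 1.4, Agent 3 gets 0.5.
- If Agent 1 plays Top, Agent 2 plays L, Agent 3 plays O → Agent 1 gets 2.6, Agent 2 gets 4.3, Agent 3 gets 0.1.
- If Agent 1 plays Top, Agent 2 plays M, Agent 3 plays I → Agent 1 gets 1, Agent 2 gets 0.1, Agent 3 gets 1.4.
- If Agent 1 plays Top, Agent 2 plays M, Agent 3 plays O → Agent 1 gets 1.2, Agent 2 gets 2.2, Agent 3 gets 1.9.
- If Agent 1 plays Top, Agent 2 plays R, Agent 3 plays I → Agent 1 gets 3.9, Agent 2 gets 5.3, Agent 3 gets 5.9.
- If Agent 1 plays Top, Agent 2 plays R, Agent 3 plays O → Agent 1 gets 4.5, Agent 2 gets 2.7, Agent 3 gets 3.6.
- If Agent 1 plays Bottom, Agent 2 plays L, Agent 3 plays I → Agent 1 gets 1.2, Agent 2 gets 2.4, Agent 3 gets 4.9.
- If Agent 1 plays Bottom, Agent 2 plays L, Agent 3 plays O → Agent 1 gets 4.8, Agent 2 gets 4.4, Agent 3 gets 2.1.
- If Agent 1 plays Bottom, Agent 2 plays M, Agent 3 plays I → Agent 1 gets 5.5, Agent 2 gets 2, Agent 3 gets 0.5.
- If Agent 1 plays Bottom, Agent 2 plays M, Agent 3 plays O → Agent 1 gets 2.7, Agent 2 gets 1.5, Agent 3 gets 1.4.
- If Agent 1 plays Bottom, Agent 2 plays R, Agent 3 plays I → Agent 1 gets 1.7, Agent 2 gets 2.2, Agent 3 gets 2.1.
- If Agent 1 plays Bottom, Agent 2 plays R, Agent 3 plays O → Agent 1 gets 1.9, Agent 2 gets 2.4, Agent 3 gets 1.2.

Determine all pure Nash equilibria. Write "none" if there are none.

(Top, R, I); (Bottom, L, I)

Agent 1 against (L, I): payoffs 0.2, 1.2 → best response Bottom.
Agent 1 against (L, O): payoffs 2.6, 4.8 → best response Bottom.
Agent 1 against (M, I): payoffs 1, 5.5 → best response Bottom.
Agent 1 against (M, O): payoffs 1.2, 2.7 → best response Bottom.
Agent 1 against (R, I): payoffs 3.9, 1.7 → best response Top.
Agent 1 against (R, O): payoffs 4.5, 1.9 → best response Top.
Agent 2 against (Top, I): payoffs 1.4, 0.1, 5.3 → best response R.
Agent 2 against (Top, O): payoffs 4.3, 2.2, 2.7 → best response L.
Agent 2 against (Bottom, I): payoffs 2.4, 2, 2.2 → best response L.
Agent 2 against (Bottom, O): payoffs 4.4, 1.5, 2.4 → best response L.
Agent 3 against (Top, L): payoffs 0.5, 0.1 → best response I.
Agent 3 against (Top, M): payoffs 1.4, 1.9 → best response O.
Agent 3 against (Top, R): payoffs 5.9, 3.6 → best response I.
Agent 3 against (Bottom, L): payoffs 4.9, 2.1 → best response I.
Agent 3 against (Bottom, M): payoffs 0.5, 1.4 → best response O.
Agent 3 against (Bottom, R): payoffs 2.1, 1.2 → best response I.
Mutual best responses: (Top, R, I); (Bottom, L, I).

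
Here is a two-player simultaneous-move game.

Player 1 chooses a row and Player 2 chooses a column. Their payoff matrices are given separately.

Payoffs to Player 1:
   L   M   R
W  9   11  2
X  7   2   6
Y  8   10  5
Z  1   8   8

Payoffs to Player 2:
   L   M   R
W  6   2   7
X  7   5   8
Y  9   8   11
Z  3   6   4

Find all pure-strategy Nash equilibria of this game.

Mark each player's best response to every combination of opponents' strategies; a profile where every player is best-responding is a pure Nash equilibrium.
Player 1 against L: payoffs 9, 7, 8, 1 → best response W.
Player 1 against M: payoffs 11, 2, 10, 8 → best response W.
Player 1 against R: payoffs 2, 6, 5, 8 → best response Z.
Player 2 against W: payoffs 6, 2, 7 → best response R.
Player 2 against X: payoffs 7, 5, 8 → best response R.
Player 2 against Y: payoffs 9, 8, 11 → best response R.
Player 2 against Z: payoffs 3, 6, 4 → best response M.
No profile is a mutual best response for all players.

none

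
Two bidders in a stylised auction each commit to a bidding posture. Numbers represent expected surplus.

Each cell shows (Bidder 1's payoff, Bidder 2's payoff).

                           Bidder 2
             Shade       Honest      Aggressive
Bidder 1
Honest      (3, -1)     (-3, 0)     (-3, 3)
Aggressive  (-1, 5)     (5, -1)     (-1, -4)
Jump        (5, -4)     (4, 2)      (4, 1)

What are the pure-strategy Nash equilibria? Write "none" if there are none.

(Honest, Shade): Bidder 1 can switch to Jump (3 → 5). Not NE.
(Honest, Honest): Bidder 1 can switch to Aggressive (-3 → 5). Not NE.
(Honest, Aggressive): Bidder 1 can switch to Aggressive (-3 → -1). Not NE.
(Aggressive, Shade): Bidder 1 can switch to Honest (-1 → 3). Not NE.
(Aggressive, Honest): Bidder 2 can switch to Shade (-1 → 5). Not NE.
(Aggressive, Aggressive): Bidder 1 can switch to Jump (-1 → 4). Not NE.
(Jump, Shade): Bidder 2 can switch to Honest (-4 → 2). Not NE.
(Jump, Honest): Bidder 1 can switch to Aggressive (4 → 5). Not NE.
(Jump, Aggressive): Bidder 2 can switch to Honest (1 → 2). Not NE.

No pure-strategy Nash equilibrium.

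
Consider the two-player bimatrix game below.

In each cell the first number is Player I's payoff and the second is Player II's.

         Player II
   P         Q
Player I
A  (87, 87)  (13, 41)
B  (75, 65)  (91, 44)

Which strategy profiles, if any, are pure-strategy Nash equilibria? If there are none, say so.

(A, P)

(A, P): Player I gets 87, best alternative 75; Player II gets 87, best alternative 41. No profitable deviation — NE.
(A, Q): Player I can switch to B (13 → 91). Not NE.
(B, P): Player I can switch to A (75 → 87). Not NE.
(B, Q): Player II can switch to P (44 → 65). Not NE.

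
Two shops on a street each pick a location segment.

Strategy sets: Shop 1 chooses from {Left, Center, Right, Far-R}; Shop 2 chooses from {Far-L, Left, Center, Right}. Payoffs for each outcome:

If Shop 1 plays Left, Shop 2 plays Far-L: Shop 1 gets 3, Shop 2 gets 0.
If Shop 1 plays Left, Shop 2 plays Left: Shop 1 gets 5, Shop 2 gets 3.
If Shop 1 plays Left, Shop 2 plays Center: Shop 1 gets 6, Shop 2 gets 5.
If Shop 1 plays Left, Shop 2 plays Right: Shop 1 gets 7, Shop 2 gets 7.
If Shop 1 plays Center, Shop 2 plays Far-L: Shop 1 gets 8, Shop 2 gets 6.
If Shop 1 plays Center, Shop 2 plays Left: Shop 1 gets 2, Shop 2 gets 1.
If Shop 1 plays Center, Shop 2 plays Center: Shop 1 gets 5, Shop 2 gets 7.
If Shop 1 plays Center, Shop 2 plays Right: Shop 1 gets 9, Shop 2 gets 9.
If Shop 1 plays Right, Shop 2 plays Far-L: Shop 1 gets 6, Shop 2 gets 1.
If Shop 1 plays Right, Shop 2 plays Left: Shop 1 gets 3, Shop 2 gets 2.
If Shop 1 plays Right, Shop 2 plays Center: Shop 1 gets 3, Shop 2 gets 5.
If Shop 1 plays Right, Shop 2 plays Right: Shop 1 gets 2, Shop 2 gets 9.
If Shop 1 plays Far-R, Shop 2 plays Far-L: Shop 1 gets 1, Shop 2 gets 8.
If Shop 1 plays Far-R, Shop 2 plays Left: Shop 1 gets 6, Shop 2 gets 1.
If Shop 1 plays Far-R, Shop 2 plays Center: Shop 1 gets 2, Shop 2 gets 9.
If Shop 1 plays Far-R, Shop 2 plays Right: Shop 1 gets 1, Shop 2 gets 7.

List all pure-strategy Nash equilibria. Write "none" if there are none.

The unique pure-strategy Nash equilibrium is (Center, Right).

(Left, Far-L): Shop 1 can switch to Center (3 → 8). Not NE.
(Left, Left): Shop 1 can switch to Far-R (5 → 6). Not NE.
(Left, Center): Shop 2 can switch to Right (5 → 7). Not NE.
(Left, Right): Shop 1 can switch to Center (7 → 9). Not NE.
(Center, Far-L): Shop 2 can switch to Center (6 → 7). Not NE.
(Center, Left): Shop 1 can switch to Left (2 → 5). Not NE.
(Center, Right): Shop 1 gets 9, best alternative 7; Shop 2 gets 9, best alternative 7. No profitable deviation — NE.
(The remaining 9 profiles each have a profitable deviation by the same check.)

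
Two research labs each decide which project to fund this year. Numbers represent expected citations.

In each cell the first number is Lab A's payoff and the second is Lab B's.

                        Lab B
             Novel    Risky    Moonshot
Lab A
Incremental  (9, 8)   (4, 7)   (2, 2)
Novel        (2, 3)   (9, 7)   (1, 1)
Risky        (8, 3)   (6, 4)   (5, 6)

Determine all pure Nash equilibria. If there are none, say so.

Pure-strategy Nash equilibria: (Incremental, Novel); (Novel, Risky); (Risky, Moonshot)

(Incremental, Novel): Lab A gets 9, best alternative 8; Lab B gets 8, best alternative 7. No profitable deviation — NE.
(Incremental, Risky): Lab A can switch to Novel (4 → 9). Not NE.
(Incremental, Moonshot): Lab A can switch to Risky (2 → 5). Not NE.
(Novel, Novel): Lab A can switch to Incremental (2 → 9). Not NE.
(Novel, Risky): Lab A gets 9, best alternative 6; Lab B gets 7, best alternative 3. No profitable deviation — NE.
(Novel, Moonshot): Lab A can switch to Incremental (1 → 2). Not NE.
(Risky, Novel): Lab A can switch to Incremental (8 → 9). Not NE.
(Risky, Risky): Lab A can switch to Novel (6 → 9). Not NE.
(Risky, Moonshot): Lab A gets 5, best alternative 2; Lab B gets 6, best alternative 4. No profitable deviation — NE.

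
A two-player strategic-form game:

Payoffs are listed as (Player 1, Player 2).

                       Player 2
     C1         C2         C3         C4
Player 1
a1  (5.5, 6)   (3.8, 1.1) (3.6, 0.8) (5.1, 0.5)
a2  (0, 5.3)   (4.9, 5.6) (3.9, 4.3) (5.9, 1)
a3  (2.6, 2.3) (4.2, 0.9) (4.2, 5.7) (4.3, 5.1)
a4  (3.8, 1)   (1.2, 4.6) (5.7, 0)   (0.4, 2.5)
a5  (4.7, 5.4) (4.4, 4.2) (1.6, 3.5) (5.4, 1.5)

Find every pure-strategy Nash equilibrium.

(a1, C1): Player 1 gets 5.5, best alternative 4.7; Player 2 gets 6, best alternative 1.1. No profitable deviation — NE.
(a1, C2): Player 1 can switch to a2 (3.8 → 4.9). Not NE.
(a1, C3): Player 1 can switch to a2 (3.6 → 3.9). Not NE.
(a1, C4): Player 1 can switch to a2 (5.1 → 5.9). Not NE.
(a2, C1): Player 1 can switch to a1 (0 → 5.5). Not NE.
(a2, C2): Player 1 gets 4.9, best alternative 4.4; Player 2 gets 5.6, best alternative 5.3. No profitable deviation — NE.
(a2, C3): Player 1 can switch to a3 (3.9 → 4.2). Not NE.
(a2, C4): Player 2 can switch to C1 (1 → 5.3). Not NE.
(The remaining 12 profiles each have a profitable deviation by the same check.)

(a1, C1), (a2, C2)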